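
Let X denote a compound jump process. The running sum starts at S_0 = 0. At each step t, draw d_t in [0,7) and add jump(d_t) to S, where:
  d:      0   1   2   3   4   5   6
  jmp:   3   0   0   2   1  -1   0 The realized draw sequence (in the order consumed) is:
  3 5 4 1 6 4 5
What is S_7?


t=0: S=0, d=3, jump=2, S_1=2
t=1: S=2, d=5, jump=-1, S_2=1
t=2: S=1, d=4, jump=1, S_3=2
t=3: S=2, d=1, jump=0, S_4=2
t=4: S=2, d=6, jump=0, S_5=2
t=5: S=2, d=4, jump=1, S_6=3
t=6: S=3, d=5, jump=-1, S_7=2

2


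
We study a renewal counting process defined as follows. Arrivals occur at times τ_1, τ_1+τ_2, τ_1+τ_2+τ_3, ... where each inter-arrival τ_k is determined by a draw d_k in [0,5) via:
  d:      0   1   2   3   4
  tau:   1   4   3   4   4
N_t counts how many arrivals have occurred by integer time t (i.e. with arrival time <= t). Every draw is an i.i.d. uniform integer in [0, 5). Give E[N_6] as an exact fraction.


23631/15625

Inter-arrival values over d=0..4: [1, 4, 3, 4, 4]
Each d has probability 1/5, so the pmf of τ is: f(1) = 1/5, f(3) = 1/5, f(4) = 3/5
Renewal equation for m(n) = E[N_n]: condition on τ_1 = k (if k <= n, one arrival plus a fresh copy on the remaining n−k steps): m(n) = F(n) + Σ_{k<=n} f(k)·m(n−k), where F(n) = P(τ <= n) and m(0) = 0
m(1) = F(1) = 1/5
m(2) = F(2) + f(1)·m(1) = 1/5 + 1/5·1/5 = 6/25
m(3) = F(3) + f(1)·m(2) = 2/5 + 1/5·6/25 = 56/125
m(4) = F(4) + f(1)·m(3) + f(3)·m(1) = 1 + 1/5·56/125 + 1/5·1/5 = 706/625
m(5) = F(5) + f(1)·m(4) + f(3)·m(2) + f(4)·m(1) = 1 + 1/5·706/625 + 1/5·6/25 + 3/5·1/5 = 4356/3125
m(6) = F(6) + f(1)·m(5) + f(3)·m(3) + f(4)·m(2) = 1 + 1/5·4356/3125 + 1/5·56/125 + 3/5·6/25 = 23631/15625
E[N_6] = m(6) = 23631/15625


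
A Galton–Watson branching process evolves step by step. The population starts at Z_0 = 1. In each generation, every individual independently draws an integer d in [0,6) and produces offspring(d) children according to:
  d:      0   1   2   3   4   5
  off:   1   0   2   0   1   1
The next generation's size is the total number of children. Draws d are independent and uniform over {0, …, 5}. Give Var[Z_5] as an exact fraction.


49416875/60466176

Outcome values over d=0..5: [1, 0, 2, 0, 1, 1]
Σy = 5, Σy² = 7, M = 6
μ = 5/6 = 5/6,  σ² = 7/6 − (5/6)² = 17/36
V_0 = 0, E_0 = 1
V_1 = 17/36·E_0 + (5/6)²·V_0 = 17/36;  E_1 = 5/6
V_2 = 17/36·E_1 + (5/6)²·V_1 = 935/1296;  E_2 = 25/36
V_3 = 17/36·E_2 + (5/6)²·V_2 = 38675/46656;  E_3 = 125/216
V_4 = 17/36·E_3 + (5/6)²·V_3 = 1425875/1679616;  E_4 = 625/1296
V_5 = 17/36·E_4 + (5/6)²·V_4 = 49416875/60466176;  E_5 = 3125/7776


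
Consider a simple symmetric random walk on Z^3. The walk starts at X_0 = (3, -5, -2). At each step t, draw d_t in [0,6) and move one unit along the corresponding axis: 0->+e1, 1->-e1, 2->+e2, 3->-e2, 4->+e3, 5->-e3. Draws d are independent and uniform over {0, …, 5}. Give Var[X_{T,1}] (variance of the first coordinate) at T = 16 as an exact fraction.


Outcome values over d=0..5: [1, -1, 0, 0, 0, 0]
Σy = 0, Σy² = 2, M = 6
μ = 0/6 = 0,  σ² = 2/6 − (0)² = 1/3
Independent increments: Var[X_16] = 16·σ² = 16·(1/3) = 16/3

16/3


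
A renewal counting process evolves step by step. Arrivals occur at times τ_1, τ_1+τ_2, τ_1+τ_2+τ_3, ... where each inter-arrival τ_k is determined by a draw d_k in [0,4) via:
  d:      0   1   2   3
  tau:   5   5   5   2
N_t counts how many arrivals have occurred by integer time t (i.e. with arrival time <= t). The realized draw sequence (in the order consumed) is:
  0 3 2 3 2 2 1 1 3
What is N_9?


2

draw d_1=0: τ_1=5, arrival time A_1=5
draw d_2=3: τ_2=2, arrival time A_2=7
draw d_3=2: τ_3=5, arrival time A_3=12
draw d_4=3: τ_4=2, arrival time A_4=14
draw d_5=2: τ_5=5, arrival time A_5=19
draw d_6=2: τ_6=5, arrival time A_6=24
draw d_7=1: τ_7=5, arrival time A_7=29
draw d_8=1: τ_8=5, arrival time A_8=34
draw d_9=3: τ_9=2, arrival time A_9=36
N_t over t=0..9: 0:0 1:0 2:0 3:0 4:0 5:1 6:1 7:2 8:2 9:2


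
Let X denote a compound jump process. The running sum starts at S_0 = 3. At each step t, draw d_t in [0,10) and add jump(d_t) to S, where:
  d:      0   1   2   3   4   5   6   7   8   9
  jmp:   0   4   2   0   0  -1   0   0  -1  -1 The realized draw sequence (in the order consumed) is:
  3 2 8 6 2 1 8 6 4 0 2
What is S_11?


11

t=0: S=3, d=3, jump=0, S_1=3
t=1: S=3, d=2, jump=2, S_2=5
t=2: S=5, d=8, jump=-1, S_3=4
t=3: S=4, d=6, jump=0, S_4=4
t=4: S=4, d=2, jump=2, S_5=6
t=5: S=6, d=1, jump=4, S_6=10
t=6: S=10, d=8, jump=-1, S_7=9
t=7: S=9, d=6, jump=0, S_8=9
t=8: S=9, d=4, jump=0, S_9=9
t=9: S=9, d=0, jump=0, S_10=9
t=10: S=9, d=2, jump=2, S_11=11


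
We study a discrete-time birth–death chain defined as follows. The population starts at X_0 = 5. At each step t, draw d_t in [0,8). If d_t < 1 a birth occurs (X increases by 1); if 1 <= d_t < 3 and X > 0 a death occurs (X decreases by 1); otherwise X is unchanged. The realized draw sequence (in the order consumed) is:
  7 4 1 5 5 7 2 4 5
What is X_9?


t=0: X=5, d=7 → hold, X_1=5
t=1: X=5, d=4 → hold, X_2=5
t=2: X=5, d=1 → death, X_3=4
t=3: X=4, d=5 → hold, X_4=4
t=4: X=4, d=5 → hold, X_5=4
t=5: X=4, d=7 → hold, X_6=4
t=6: X=4, d=2 → death, X_7=3
t=7: X=3, d=4 → hold, X_8=3
t=8: X=3, d=5 → hold, X_9=3

3


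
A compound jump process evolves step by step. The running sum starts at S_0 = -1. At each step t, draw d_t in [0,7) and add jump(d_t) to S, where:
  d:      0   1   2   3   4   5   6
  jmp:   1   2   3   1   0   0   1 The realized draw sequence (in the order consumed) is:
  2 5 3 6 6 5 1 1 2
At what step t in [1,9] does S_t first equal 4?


4

t=0: S=-1, d=2, jump=3, S_1=2
t=1: S=2, d=5, jump=0, S_2=2
t=2: S=2, d=3, jump=1, S_3=3
t=3: S=3, d=6, jump=1, S_4=4
t=4: S=4, d=6, jump=1, S_5=5
t=5: S=5, d=5, jump=0, S_6=5
t=6: S=5, d=1, jump=2, S_7=7
t=7: S=7, d=1, jump=2, S_8=9
t=8: S=9, d=2, jump=3, S_9=12


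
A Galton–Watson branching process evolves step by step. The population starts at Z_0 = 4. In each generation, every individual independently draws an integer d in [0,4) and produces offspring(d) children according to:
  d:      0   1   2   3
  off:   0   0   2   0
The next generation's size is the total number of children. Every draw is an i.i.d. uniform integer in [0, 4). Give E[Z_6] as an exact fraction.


Outcome values over d=0..3: [0, 0, 2, 0]
Σy = 2, Σy² = 4, M = 4
μ = 2/4 = 1/2,  σ² = 4/4 − (1/2)² = 3/4
E[Z_0] = 4
E[Z_1] = 1/2·E[Z_0] = 2
E[Z_2] = 1/2·E[Z_1] = 1
E[Z_3] = 1/2·E[Z_2] = 1/2
E[Z_4] = 1/2·E[Z_3] = 1/4
E[Z_5] = 1/2·E[Z_4] = 1/8
E[Z_6] = 1/2·E[Z_5] = 1/16

1/16


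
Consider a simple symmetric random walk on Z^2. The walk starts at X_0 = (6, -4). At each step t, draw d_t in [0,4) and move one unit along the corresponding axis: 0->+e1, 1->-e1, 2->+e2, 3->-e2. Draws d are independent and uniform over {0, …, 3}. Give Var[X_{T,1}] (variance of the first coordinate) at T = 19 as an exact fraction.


19/2

Outcome values over d=0..3: [1, -1, 0, 0]
Σy = 0, Σy² = 2, M = 4
μ = 0/4 = 0,  σ² = 2/4 − (0)² = 1/2
Independent increments: Var[X_19] = 19·σ² = 19·(1/2) = 19/2


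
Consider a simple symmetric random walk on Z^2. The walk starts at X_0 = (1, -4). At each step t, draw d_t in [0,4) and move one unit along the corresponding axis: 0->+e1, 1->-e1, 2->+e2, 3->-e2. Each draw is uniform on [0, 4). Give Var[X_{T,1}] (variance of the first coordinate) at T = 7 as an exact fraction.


7/2

Outcome values over d=0..3: [1, -1, 0, 0]
Σy = 0, Σy² = 2, M = 4
μ = 0/4 = 0,  σ² = 2/4 − (0)² = 1/2
Independent increments: Var[X_7] = 7·σ² = 7·(1/2) = 7/2


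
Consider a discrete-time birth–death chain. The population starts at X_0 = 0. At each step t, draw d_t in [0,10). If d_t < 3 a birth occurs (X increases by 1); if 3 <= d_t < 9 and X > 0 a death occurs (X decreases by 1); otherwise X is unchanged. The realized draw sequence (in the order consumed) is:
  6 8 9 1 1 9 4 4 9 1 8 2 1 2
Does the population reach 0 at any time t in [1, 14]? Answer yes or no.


t=0: X=0, d=6 → hold, X_1=0
t=1: X=0, d=8 → hold, X_2=0
t=2: X=0, d=9 → hold, X_3=0
t=3: X=0, d=1 → birth, X_4=1
t=4: X=1, d=1 → birth, X_5=2
t=5: X=2, d=9 → hold, X_6=2
t=6: X=2, d=4 → death, X_7=1
t=7: X=1, d=4 → death, X_8=0
t=8: X=0, d=9 → hold, X_9=0
t=9: X=0, d=1 → birth, X_10=1
t=10: X=1, d=8 → death, X_11=0
t=11: X=0, d=2 → birth, X_12=1
t=12: X=1, d=1 → birth, X_13=2
t=13: X=2, d=2 → birth, X_14=3

yes


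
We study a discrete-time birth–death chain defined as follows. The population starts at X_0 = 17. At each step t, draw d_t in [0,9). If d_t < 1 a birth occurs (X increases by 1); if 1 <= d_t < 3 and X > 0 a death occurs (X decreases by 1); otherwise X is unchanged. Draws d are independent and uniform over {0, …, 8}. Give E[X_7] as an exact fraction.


146/9

X can drop by at most 1 per step and X_0 = 17 > T = 7, so X_t >= 17 − t >= 10 > 0 for every t <= 7: the floor at 0 (the 'and X > 0' condition) never binds. Hence X_7 = X_0 + Σ_{t<7} Y_t with i.i.d. increments Y_t = y(d_t) ∈ {+1, −1, 0}.
Outcome values over d=0..8: [1, -1, -1, 0, 0, 0, 0, 0, 0]
Σy = -1, Σy² = 3, M = 9
μ = -1/9 = -1/9,  σ² = 3/9 − (-1/9)² = 26/81
E[X_7] = 17 + 7·(-1/9) = 146/9


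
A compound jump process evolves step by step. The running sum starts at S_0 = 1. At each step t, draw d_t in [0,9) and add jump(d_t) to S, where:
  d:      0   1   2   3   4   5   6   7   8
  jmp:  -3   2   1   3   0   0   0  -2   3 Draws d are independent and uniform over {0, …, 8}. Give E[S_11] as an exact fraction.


Outcome values over d=0..8: [-3, 2, 1, 3, 0, 0, 0, -2, 3]
Σy = 4, Σy² = 36, M = 9
μ = 4/9 = 4/9,  σ² = 36/9 − (4/9)² = 308/81
E[S_11] = 1 + 11·(4/9) = 53/9

53/9


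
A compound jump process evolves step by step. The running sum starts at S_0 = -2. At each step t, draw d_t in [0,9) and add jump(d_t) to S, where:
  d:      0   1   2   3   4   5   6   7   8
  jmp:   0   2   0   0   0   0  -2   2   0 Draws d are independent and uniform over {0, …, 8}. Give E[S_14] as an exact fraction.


10/9

Outcome values over d=0..8: [0, 2, 0, 0, 0, 0, -2, 2, 0]
Σy = 2, Σy² = 12, M = 9
μ = 2/9 = 2/9,  σ² = 12/9 − (2/9)² = 104/81
E[S_14] = -2 + 14·(2/9) = 10/9


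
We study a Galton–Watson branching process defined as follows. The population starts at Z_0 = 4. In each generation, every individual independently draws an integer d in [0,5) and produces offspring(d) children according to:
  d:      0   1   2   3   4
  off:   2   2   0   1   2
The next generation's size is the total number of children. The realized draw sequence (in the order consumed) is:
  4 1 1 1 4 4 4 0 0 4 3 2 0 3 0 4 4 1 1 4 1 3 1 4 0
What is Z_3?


gen 0: Z_0=4, draws=[4, 1, 1, 1], offspring=[2, 2, 2, 2], Z_1=8
gen 1: Z_1=8, draws=[4, 4, 4, 0, 0, 4, 3, 2], offspring=[2, 2, 2, 2, 2, 2, 1, 0], Z_2=13
gen 2: Z_2=13, draws=[0, 3, 0, 4, 4, 1, 1, 4, 1, 3, 1, 4, 0], offspring=[2, 1, 2, 2, 2, 2, 2, 2, 2, 1, 2, 2, 2], Z_3=24

24


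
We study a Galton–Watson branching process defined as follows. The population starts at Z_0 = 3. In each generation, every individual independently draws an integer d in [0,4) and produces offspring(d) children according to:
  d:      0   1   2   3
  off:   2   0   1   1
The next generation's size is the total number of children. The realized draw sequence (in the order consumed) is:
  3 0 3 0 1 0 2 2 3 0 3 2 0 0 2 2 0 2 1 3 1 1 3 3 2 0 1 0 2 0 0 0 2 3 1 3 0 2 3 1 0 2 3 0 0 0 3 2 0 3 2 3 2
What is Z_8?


gen 0: Z_0=3, draws=[3, 0, 3], offspring=[1, 2, 1], Z_1=4
gen 1: Z_1=4, draws=[0, 1, 0, 2], offspring=[2, 0, 2, 1], Z_2=5
gen 2: Z_2=5, draws=[2, 3, 0, 3, 2], offspring=[1, 1, 2, 1, 1], Z_3=6
gen 3: Z_3=6, draws=[0, 0, 2, 2, 0, 2], offspring=[2, 2, 1, 1, 2, 1], Z_4=9
gen 4: Z_4=9, draws=[1, 3, 1, 1, 3, 3, 2, 0, 1], offspring=[0, 1, 0, 0, 1, 1, 1, 2, 0], Z_5=6
gen 5: Z_5=6, draws=[0, 2, 0, 0, 0, 2], offspring=[2, 1, 2, 2, 2, 1], Z_6=10
gen 6: Z_6=10, draws=[3, 1, 3, 0, 2, 3, 1, 0, 2, 3], offspring=[1, 0, 1, 2, 1, 1, 0, 2, 1, 1], Z_7=10
gen 7: Z_7=10, draws=[0, 0, 0, 3, 2, 0, 3, 2, 3, 2], offspring=[2, 2, 2, 1, 1, 2, 1, 1, 1, 1], Z_8=14

14


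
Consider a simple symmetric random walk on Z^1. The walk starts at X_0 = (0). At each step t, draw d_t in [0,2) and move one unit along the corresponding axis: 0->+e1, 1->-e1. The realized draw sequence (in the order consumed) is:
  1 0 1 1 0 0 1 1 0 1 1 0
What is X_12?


t=0: X=(0), d=1 → -e1, X_1=(-1)
t=1: X=(-1), d=0 → +e1, X_2=(0)
t=2: X=(0), d=1 → -e1, X_3=(-1)
t=3: X=(-1), d=1 → -e1, X_4=(-2)
t=4: X=(-2), d=0 → +e1, X_5=(-1)
t=5: X=(-1), d=0 → +e1, X_6=(0)
t=6: X=(0), d=1 → -e1, X_7=(-1)
t=7: X=(-1), d=1 → -e1, X_8=(-2)
t=8: X=(-2), d=0 → +e1, X_9=(-1)
t=9: X=(-1), d=1 → -e1, X_10=(-2)
t=10: X=(-2), d=1 → -e1, X_11=(-3)
t=11: X=(-3), d=0 → +e1, X_12=(-2)

(-2)


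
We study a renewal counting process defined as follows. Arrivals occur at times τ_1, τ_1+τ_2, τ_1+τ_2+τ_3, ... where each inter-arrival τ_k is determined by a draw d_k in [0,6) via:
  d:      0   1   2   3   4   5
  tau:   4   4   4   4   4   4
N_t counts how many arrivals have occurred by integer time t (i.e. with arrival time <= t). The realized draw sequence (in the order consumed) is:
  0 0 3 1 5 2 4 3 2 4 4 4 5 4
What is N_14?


draw d_1=0: τ_1=4, arrival time A_1=4
draw d_2=0: τ_2=4, arrival time A_2=8
draw d_3=3: τ_3=4, arrival time A_3=12
draw d_4=1: τ_4=4, arrival time A_4=16
draw d_5=5: τ_5=4, arrival time A_5=20
draw d_6=2: τ_6=4, arrival time A_6=24
draw d_7=4: τ_7=4, arrival time A_7=28
draw d_8=3: τ_8=4, arrival time A_8=32
draw d_9=2: τ_9=4, arrival time A_9=36
draw d_10=4: τ_10=4, arrival time A_10=40
draw d_11=4: τ_11=4, arrival time A_11=44
draw d_12=4: τ_12=4, arrival time A_12=48
draw d_13=5: τ_13=4, arrival time A_13=52
draw d_14=4: τ_14=4, arrival time A_14=56
N_t over t=0..14: 0:0 1:0 2:0 3:0 4:1 5:1 6:1 7:1 8:2 9:2 10:2 11:2 12:3 13:3 14:3

3


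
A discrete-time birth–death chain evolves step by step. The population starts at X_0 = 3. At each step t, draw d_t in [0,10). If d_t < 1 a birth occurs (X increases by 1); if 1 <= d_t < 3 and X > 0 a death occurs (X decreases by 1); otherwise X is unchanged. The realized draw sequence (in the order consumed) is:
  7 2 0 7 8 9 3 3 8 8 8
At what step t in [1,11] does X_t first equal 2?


t=0: X=3, d=7 → hold, X_1=3
t=1: X=3, d=2 → death, X_2=2
t=2: X=2, d=0 → birth, X_3=3
t=3: X=3, d=7 → hold, X_4=3
t=4: X=3, d=8 → hold, X_5=3
t=5: X=3, d=9 → hold, X_6=3
t=6: X=3, d=3 → hold, X_7=3
t=7: X=3, d=3 → hold, X_8=3
t=8: X=3, d=8 → hold, X_9=3
t=9: X=3, d=8 → hold, X_10=3
t=10: X=3, d=8 → hold, X_11=3

2


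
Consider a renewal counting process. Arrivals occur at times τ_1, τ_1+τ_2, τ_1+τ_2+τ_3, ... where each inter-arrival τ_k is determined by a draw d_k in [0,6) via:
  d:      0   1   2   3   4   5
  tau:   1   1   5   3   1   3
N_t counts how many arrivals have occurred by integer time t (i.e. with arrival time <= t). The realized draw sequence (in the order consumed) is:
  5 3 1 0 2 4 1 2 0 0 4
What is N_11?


draw d_1=5: τ_1=3, arrival time A_1=3
draw d_2=3: τ_2=3, arrival time A_2=6
draw d_3=1: τ_3=1, arrival time A_3=7
draw d_4=0: τ_4=1, arrival time A_4=8
draw d_5=2: τ_5=5, arrival time A_5=13
draw d_6=4: τ_6=1, arrival time A_6=14
draw d_7=1: τ_7=1, arrival time A_7=15
draw d_8=2: τ_8=5, arrival time A_8=20
draw d_9=0: τ_9=1, arrival time A_9=21
draw d_10=0: τ_10=1, arrival time A_10=22
draw d_11=4: τ_11=1, arrival time A_11=23
N_t over t=0..11: 0:0 1:0 2:0 3:1 4:1 5:1 6:2 7:3 8:4 9:4 10:4 11:4

4


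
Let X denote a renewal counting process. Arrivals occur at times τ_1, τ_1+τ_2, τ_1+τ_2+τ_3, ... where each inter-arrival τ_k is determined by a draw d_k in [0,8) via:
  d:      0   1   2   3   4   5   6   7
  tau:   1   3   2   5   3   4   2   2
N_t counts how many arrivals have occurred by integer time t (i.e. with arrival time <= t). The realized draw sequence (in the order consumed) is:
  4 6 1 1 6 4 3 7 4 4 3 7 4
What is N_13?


draw d_1=4: τ_1=3, arrival time A_1=3
draw d_2=6: τ_2=2, arrival time A_2=5
draw d_3=1: τ_3=3, arrival time A_3=8
draw d_4=1: τ_4=3, arrival time A_4=11
draw d_5=6: τ_5=2, arrival time A_5=13
draw d_6=4: τ_6=3, arrival time A_6=16
draw d_7=3: τ_7=5, arrival time A_7=21
draw d_8=7: τ_8=2, arrival time A_8=23
draw d_9=4: τ_9=3, arrival time A_9=26
draw d_10=4: τ_10=3, arrival time A_10=29
draw d_11=3: τ_11=5, arrival time A_11=34
draw d_12=7: τ_12=2, arrival time A_12=36
draw d_13=4: τ_13=3, arrival time A_13=39
N_t over t=0..13: 0:0 1:0 2:0 3:1 4:1 5:2 6:2 7:2 8:3 9:3 10:3 11:4 12:4 13:5

5


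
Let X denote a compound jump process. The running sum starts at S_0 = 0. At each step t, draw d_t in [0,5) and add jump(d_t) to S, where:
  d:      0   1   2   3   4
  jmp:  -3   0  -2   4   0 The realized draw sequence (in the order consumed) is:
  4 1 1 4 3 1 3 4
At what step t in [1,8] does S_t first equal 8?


t=0: S=0, d=4, jump=0, S_1=0
t=1: S=0, d=1, jump=0, S_2=0
t=2: S=0, d=1, jump=0, S_3=0
t=3: S=0, d=4, jump=0, S_4=0
t=4: S=0, d=3, jump=4, S_5=4
t=5: S=4, d=1, jump=0, S_6=4
t=6: S=4, d=3, jump=4, S_7=8
t=7: S=8, d=4, jump=0, S_8=8

7


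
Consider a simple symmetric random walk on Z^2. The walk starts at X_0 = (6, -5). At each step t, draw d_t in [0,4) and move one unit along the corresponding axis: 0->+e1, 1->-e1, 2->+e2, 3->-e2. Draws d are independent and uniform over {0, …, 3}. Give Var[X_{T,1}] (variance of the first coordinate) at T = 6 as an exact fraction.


Outcome values over d=0..3: [1, -1, 0, 0]
Σy = 0, Σy² = 2, M = 4
μ = 0/4 = 0,  σ² = 2/4 − (0)² = 1/2
Independent increments: Var[X_6] = 6·σ² = 6·(1/2) = 3

3


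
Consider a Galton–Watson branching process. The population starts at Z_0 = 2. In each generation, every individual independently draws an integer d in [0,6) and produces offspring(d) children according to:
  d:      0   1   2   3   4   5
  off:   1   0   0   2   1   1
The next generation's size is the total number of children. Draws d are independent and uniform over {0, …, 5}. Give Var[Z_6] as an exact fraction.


1648521875/1088391168

Outcome values over d=0..5: [1, 0, 0, 2, 1, 1]
Σy = 5, Σy² = 7, M = 6
μ = 5/6 = 5/6,  σ² = 7/6 − (5/6)² = 17/36
V_0 = 0, E_0 = 2
V_1 = 17/36·E_0 + (5/6)²·V_0 = 17/18;  E_1 = 5/3
V_2 = 17/36·E_1 + (5/6)²·V_1 = 935/648;  E_2 = 25/18
V_3 = 17/36·E_2 + (5/6)²·V_2 = 38675/23328;  E_3 = 125/108
V_4 = 17/36·E_3 + (5/6)²·V_3 = 1425875/839808;  E_4 = 625/648
V_5 = 17/36·E_4 + (5/6)²·V_4 = 49416875/30233088;  E_5 = 3125/3888
V_6 = 17/36·E_5 + (5/6)²·V_5 = 1648521875/1088391168;  E_6 = 15625/23328


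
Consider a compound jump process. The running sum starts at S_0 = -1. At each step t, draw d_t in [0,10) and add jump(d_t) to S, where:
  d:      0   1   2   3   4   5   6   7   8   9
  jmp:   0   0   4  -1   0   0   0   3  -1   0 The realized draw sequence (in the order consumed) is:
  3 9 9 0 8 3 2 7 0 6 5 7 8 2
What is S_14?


t=0: S=-1, d=3, jump=-1, S_1=-2
t=1: S=-2, d=9, jump=0, S_2=-2
t=2: S=-2, d=9, jump=0, S_3=-2
t=3: S=-2, d=0, jump=0, S_4=-2
t=4: S=-2, d=8, jump=-1, S_5=-3
t=5: S=-3, d=3, jump=-1, S_6=-4
t=6: S=-4, d=2, jump=4, S_7=0
t=7: S=0, d=7, jump=3, S_8=3
t=8: S=3, d=0, jump=0, S_9=3
t=9: S=3, d=6, jump=0, S_10=3
t=10: S=3, d=5, jump=0, S_11=3
t=11: S=3, d=7, jump=3, S_12=6
t=12: S=6, d=8, jump=-1, S_13=5
t=13: S=5, d=2, jump=4, S_14=9

9


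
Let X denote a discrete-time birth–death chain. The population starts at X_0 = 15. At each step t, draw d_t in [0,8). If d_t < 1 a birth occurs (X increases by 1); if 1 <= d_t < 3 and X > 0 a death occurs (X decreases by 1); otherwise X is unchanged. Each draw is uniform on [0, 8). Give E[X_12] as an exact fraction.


X can drop by at most 1 per step and X_0 = 15 > T = 12, so X_t >= 15 − t >= 3 > 0 for every t <= 12: the floor at 0 (the 'and X > 0' condition) never binds. Hence X_12 = X_0 + Σ_{t<12} Y_t with i.i.d. increments Y_t = y(d_t) ∈ {+1, −1, 0}.
Outcome values over d=0..7: [1, -1, -1, 0, 0, 0, 0, 0]
Σy = -1, Σy² = 3, M = 8
μ = -1/8 = -1/8,  σ² = 3/8 − (-1/8)² = 23/64
E[X_12] = 15 + 12·(-1/8) = 27/2

27/2


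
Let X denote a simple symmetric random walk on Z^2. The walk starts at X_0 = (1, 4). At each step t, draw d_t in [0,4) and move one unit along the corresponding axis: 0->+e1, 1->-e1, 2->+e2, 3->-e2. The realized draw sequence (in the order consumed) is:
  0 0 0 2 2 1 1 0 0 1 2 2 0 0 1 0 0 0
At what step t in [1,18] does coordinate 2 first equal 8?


12

t=0: X=(1, 4), d=0 → +e1, X_1=(2, 4)
t=1: X=(2, 4), d=0 → +e1, X_2=(3, 4)
t=2: X=(3, 4), d=0 → +e1, X_3=(4, 4)
t=3: X=(4, 4), d=2 → +e2, X_4=(4, 5)
t=4: X=(4, 5), d=2 → +e2, X_5=(4, 6)
t=5: X=(4, 6), d=1 → -e1, X_6=(3, 6)
t=6: X=(3, 6), d=1 → -e1, X_7=(2, 6)
t=7: X=(2, 6), d=0 → +e1, X_8=(3, 6)
t=8: X=(3, 6), d=0 → +e1, X_9=(4, 6)
t=9: X=(4, 6), d=1 → -e1, X_10=(3, 6)
t=10: X=(3, 6), d=2 → +e2, X_11=(3, 7)
t=11: X=(3, 7), d=2 → +e2, X_12=(3, 8)
t=12: X=(3, 8), d=0 → +e1, X_13=(4, 8)
t=13: X=(4, 8), d=0 → +e1, X_14=(5, 8)
t=14: X=(5, 8), d=1 → -e1, X_15=(4, 8)
t=15: X=(4, 8), d=0 → +e1, X_16=(5, 8)
t=16: X=(5, 8), d=0 → +e1, X_17=(6, 8)
t=17: X=(6, 8), d=0 → +e1, X_18=(7, 8)


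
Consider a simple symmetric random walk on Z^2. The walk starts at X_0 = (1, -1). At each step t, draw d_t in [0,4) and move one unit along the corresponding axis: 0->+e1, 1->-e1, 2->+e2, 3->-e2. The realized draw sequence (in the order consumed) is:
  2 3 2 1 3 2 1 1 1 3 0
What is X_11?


(-2, -1)

t=0: X=(1, -1), d=2 → +e2, X_1=(1, 0)
t=1: X=(1, 0), d=3 → -e2, X_2=(1, -1)
t=2: X=(1, -1), d=2 → +e2, X_3=(1, 0)
t=3: X=(1, 0), d=1 → -e1, X_4=(0, 0)
t=4: X=(0, 0), d=3 → -e2, X_5=(0, -1)
t=5: X=(0, -1), d=2 → +e2, X_6=(0, 0)
t=6: X=(0, 0), d=1 → -e1, X_7=(-1, 0)
t=7: X=(-1, 0), d=1 → -e1, X_8=(-2, 0)
t=8: X=(-2, 0), d=1 → -e1, X_9=(-3, 0)
t=9: X=(-3, 0), d=3 → -e2, X_10=(-3, -1)
t=10: X=(-3, -1), d=0 → +e1, X_11=(-2, -1)


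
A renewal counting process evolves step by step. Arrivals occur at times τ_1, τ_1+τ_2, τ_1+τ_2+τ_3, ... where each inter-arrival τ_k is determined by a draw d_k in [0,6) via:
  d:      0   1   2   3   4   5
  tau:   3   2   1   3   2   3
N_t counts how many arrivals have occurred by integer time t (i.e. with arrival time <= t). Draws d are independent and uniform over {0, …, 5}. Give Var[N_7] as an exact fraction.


35555246591/78364164096

Inter-arrival values over d=0..5: [3, 2, 1, 3, 2, 3]
Each d has probability 1/6, so the pmf of τ is: f(1) = 1/6, f(2) = 1/3, f(3) = 1/2
Let p_n(j) = P(N_n = j), with p_0 = [1]. Condition on τ_1: p_n(0) = P(τ > n), and for j >= 1, p_n(j) = Σ_{k<=n} f(k)·p_{n−k}(j−1)
p_1 = [5/6, 1/6]  (j = 0..1)
p_2 = [1/2, 17/36, 1/36]  (j = 0..2)
p_3 = [0, 31/36, 29/216, 1/216]  (j = 0..3)
p_4 = [0, 7/12, 83/216, 41/1296, 1/1296]  (j = 0..4)
p_5 = [0, 1/4, 67/108, 53/432, 53/7776, 1/7776]  (j = 0..5)
p_6 = [0, 0, 2/3, 43/144, 259/7776, 65/46656, 1/46656]  (j = 0..6)
p_7 = [0, 0, 3/8, 661/1296, 23/216, 383/46656, 77/279936, 1/279936]  (j = 0..7)
E[N_7] = Σ j·p_7(j) = 769471/279936;  E[N_7²] = Σ j²·p_7(j) = 2242087/279936
Var[N_7] = 2242087/279936 − (769471/279936)² = 35555246591/78364164096


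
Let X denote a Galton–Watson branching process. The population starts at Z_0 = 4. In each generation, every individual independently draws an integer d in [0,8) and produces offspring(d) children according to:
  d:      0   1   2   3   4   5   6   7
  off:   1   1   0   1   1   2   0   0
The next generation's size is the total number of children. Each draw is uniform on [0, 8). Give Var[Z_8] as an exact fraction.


Outcome values over d=0..7: [1, 1, 0, 1, 1, 2, 0, 0]
Σy = 6, Σy² = 8, M = 8
μ = 6/8 = 3/4,  σ² = 8/8 − (3/4)² = 7/16
V_0 = 0, E_0 = 4
V_1 = 7/16·E_0 + (3/4)²·V_0 = 7/4;  E_1 = 3
V_2 = 7/16·E_1 + (3/4)²·V_1 = 147/64;  E_2 = 9/4
V_3 = 7/16·E_2 + (3/4)²·V_2 = 2331/1024;  E_3 = 27/16
V_4 = 7/16·E_3 + (3/4)²·V_3 = 33075/16384;  E_4 = 81/64
V_5 = 7/16·E_4 + (3/4)²·V_4 = 442827/262144;  E_5 = 243/256
V_6 = 7/16·E_5 + (3/4)²·V_5 = 5727267/4194304;  E_6 = 729/1024
V_7 = 7/16·E_6 + (3/4)²·V_6 = 72447291/67108864;  E_7 = 2187/4096
V_8 = 7/16·E_7 + (3/4)²·V_7 = 902848275/1073741824;  E_8 = 6561/16384

902848275/1073741824


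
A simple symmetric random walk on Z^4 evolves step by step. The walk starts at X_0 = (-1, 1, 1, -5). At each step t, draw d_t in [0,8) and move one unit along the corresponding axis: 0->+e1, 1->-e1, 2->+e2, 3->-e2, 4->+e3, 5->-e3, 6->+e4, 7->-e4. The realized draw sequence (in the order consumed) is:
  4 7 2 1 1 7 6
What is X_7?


(-3, 2, 2, -6)

t=0: X=(-1, 1, 1, -5), d=4 → +e3, X_1=(-1, 1, 2, -5)
t=1: X=(-1, 1, 2, -5), d=7 → -e4, X_2=(-1, 1, 2, -6)
t=2: X=(-1, 1, 2, -6), d=2 → +e2, X_3=(-1, 2, 2, -6)
t=3: X=(-1, 2, 2, -6), d=1 → -e1, X_4=(-2, 2, 2, -6)
t=4: X=(-2, 2, 2, -6), d=1 → -e1, X_5=(-3, 2, 2, -6)
t=5: X=(-3, 2, 2, -6), d=7 → -e4, X_6=(-3, 2, 2, -7)
t=6: X=(-3, 2, 2, -7), d=6 → +e4, X_7=(-3, 2, 2, -6)


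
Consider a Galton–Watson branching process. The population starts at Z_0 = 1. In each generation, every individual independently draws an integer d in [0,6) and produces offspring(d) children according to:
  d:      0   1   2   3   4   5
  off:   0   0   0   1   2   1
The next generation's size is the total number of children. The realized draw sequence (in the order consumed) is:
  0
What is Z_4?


gen 0: Z_0=1, draws=[0], offspring=[0], Z_1=0
gen 1: Z_1=0, draws=[], offspring=[], Z_2=0
gen 2: Z_2=0, draws=[], offspring=[], Z_3=0
gen 3: Z_3=0, draws=[], offspring=[], Z_4=0

0


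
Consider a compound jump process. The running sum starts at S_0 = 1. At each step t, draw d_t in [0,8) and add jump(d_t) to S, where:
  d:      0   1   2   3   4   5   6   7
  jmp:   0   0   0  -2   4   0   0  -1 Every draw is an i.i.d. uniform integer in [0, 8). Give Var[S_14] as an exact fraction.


Outcome values over d=0..7: [0, 0, 0, -2, 4, 0, 0, -1]
Σy = 1, Σy² = 21, M = 8
μ = 1/8 = 1/8,  σ² = 21/8 − (1/8)² = 167/64
Independent increments: Var[S_14] = 14·σ² = 14·(167/64) = 1169/32

1169/32


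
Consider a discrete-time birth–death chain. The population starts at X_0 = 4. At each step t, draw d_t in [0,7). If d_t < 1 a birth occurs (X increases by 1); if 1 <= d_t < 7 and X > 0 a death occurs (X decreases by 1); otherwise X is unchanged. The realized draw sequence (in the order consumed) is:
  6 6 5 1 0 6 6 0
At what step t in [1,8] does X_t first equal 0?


4

t=0: X=4, d=6 → death, X_1=3
t=1: X=3, d=6 → death, X_2=2
t=2: X=2, d=5 → death, X_3=1
t=3: X=1, d=1 → death, X_4=0
t=4: X=0, d=0 → birth, X_5=1
t=5: X=1, d=6 → death, X_6=0
t=6: X=0, d=6 → hold, X_7=0
t=7: X=0, d=0 → birth, X_8=1


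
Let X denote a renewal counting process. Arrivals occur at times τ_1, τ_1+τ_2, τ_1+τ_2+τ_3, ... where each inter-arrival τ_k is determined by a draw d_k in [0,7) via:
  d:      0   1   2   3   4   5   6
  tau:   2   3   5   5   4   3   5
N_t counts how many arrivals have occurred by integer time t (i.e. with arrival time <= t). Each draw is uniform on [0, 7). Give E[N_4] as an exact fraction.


29/49

Inter-arrival values over d=0..6: [2, 3, 5, 5, 4, 3, 5]
Each d has probability 1/7, so the pmf of τ is: f(2) = 1/7, f(3) = 2/7, f(4) = 1/7, f(5) = 3/7
Renewal equation for m(n) = E[N_n]: condition on τ_1 = k (if k <= n, one arrival plus a fresh copy on the remaining n−k steps): m(n) = F(n) + Σ_{k<=n} f(k)·m(n−k), where F(n) = P(τ <= n) and m(0) = 0
m(1) = F(1) = 0
m(2) = F(2) = 1/7
m(3) = F(3) = 3/7
m(4) = F(4) + f(2)·m(2) = 4/7 + 1/7·1/7 = 29/49
E[N_4] = m(4) = 29/49


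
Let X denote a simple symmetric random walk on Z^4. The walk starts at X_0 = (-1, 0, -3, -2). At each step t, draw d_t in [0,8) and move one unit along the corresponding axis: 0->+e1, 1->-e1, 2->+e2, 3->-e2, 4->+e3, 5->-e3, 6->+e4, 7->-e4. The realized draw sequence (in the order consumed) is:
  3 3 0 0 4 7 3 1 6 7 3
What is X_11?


(0, -4, -2, -3)

t=0: X=(-1, 0, -3, -2), d=3 → -e2, X_1=(-1, -1, -3, -2)
t=1: X=(-1, -1, -3, -2), d=3 → -e2, X_2=(-1, -2, -3, -2)
t=2: X=(-1, -2, -3, -2), d=0 → +e1, X_3=(0, -2, -3, -2)
t=3: X=(0, -2, -3, -2), d=0 → +e1, X_4=(1, -2, -3, -2)
t=4: X=(1, -2, -3, -2), d=4 → +e3, X_5=(1, -2, -2, -2)
t=5: X=(1, -2, -2, -2), d=7 → -e4, X_6=(1, -2, -2, -3)
t=6: X=(1, -2, -2, -3), d=3 → -e2, X_7=(1, -3, -2, -3)
t=7: X=(1, -3, -2, -3), d=1 → -e1, X_8=(0, -3, -2, -3)
t=8: X=(0, -3, -2, -3), d=6 → +e4, X_9=(0, -3, -2, -2)
t=9: X=(0, -3, -2, -2), d=7 → -e4, X_10=(0, -3, -2, -3)
t=10: X=(0, -3, -2, -3), d=3 → -e2, X_11=(0, -4, -2, -3)


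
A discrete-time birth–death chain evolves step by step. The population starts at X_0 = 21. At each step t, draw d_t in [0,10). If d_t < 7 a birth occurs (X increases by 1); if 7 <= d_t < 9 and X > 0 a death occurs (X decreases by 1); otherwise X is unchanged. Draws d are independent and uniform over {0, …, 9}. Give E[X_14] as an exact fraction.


28

X can drop by at most 1 per step and X_0 = 21 > T = 14, so X_t >= 21 − t >= 7 > 0 for every t <= 14: the floor at 0 (the 'and X > 0' condition) never binds. Hence X_14 = X_0 + Σ_{t<14} Y_t with i.i.d. increments Y_t = y(d_t) ∈ {+1, −1, 0}.
Outcome values over d=0..9: [1, 1, 1, 1, 1, 1, 1, -1, -1, 0]
Σy = 5, Σy² = 9, M = 10
μ = 5/10 = 1/2,  σ² = 9/10 − (1/2)² = 13/20
E[X_14] = 21 + 14·(1/2) = 28


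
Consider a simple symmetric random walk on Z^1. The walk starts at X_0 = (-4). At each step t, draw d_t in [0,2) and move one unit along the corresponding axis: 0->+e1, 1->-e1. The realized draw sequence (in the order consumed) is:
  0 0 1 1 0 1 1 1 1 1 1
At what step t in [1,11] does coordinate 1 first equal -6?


8

t=0: X=(-4), d=0 → +e1, X_1=(-3)
t=1: X=(-3), d=0 → +e1, X_2=(-2)
t=2: X=(-2), d=1 → -e1, X_3=(-3)
t=3: X=(-3), d=1 → -e1, X_4=(-4)
t=4: X=(-4), d=0 → +e1, X_5=(-3)
t=5: X=(-3), d=1 → -e1, X_6=(-4)
t=6: X=(-4), d=1 → -e1, X_7=(-5)
t=7: X=(-5), d=1 → -e1, X_8=(-6)
t=8: X=(-6), d=1 → -e1, X_9=(-7)
t=9: X=(-7), d=1 → -e1, X_10=(-8)
t=10: X=(-8), d=1 → -e1, X_11=(-9)


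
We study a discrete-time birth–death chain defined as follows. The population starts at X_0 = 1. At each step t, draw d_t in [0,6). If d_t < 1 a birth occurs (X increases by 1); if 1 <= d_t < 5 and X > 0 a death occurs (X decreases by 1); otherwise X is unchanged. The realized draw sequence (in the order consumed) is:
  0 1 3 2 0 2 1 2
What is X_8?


t=0: X=1, d=0 → birth, X_1=2
t=1: X=2, d=1 → death, X_2=1
t=2: X=1, d=3 → death, X_3=0
t=3: X=0, d=2 → hold, X_4=0
t=4: X=0, d=0 → birth, X_5=1
t=5: X=1, d=2 → death, X_6=0
t=6: X=0, d=1 → hold, X_7=0
t=7: X=0, d=2 → hold, X_8=0

0


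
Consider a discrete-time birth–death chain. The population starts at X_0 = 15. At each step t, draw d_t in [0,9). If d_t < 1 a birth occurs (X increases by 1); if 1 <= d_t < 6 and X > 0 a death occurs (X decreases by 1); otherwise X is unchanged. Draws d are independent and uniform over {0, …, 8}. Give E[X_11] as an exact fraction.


X can drop by at most 1 per step and X_0 = 15 > T = 11, so X_t >= 15 − t >= 4 > 0 for every t <= 11: the floor at 0 (the 'and X > 0' condition) never binds. Hence X_11 = X_0 + Σ_{t<11} Y_t with i.i.d. increments Y_t = y(d_t) ∈ {+1, −1, 0}.
Outcome values over d=0..8: [1, -1, -1, -1, -1, -1, 0, 0, 0]
Σy = -4, Σy² = 6, M = 9
μ = -4/9 = -4/9,  σ² = 6/9 − (-4/9)² = 38/81
E[X_11] = 15 + 11·(-4/9) = 91/9

91/9


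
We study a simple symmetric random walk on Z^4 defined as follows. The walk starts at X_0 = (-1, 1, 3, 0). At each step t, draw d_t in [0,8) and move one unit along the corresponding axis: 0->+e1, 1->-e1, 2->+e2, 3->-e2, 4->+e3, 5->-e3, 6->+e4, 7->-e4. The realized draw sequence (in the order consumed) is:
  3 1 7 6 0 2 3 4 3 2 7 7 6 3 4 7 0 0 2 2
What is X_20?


(1, 1, 5, -2)

t=0: X=(-1, 1, 3, 0), d=3 → -e2, X_1=(-1, 0, 3, 0)
t=1: X=(-1, 0, 3, 0), d=1 → -e1, X_2=(-2, 0, 3, 0)
t=2: X=(-2, 0, 3, 0), d=7 → -e4, X_3=(-2, 0, 3, -1)
t=3: X=(-2, 0, 3, -1), d=6 → +e4, X_4=(-2, 0, 3, 0)
t=4: X=(-2, 0, 3, 0), d=0 → +e1, X_5=(-1, 0, 3, 0)
t=5: X=(-1, 0, 3, 0), d=2 → +e2, X_6=(-1, 1, 3, 0)
t=6: X=(-1, 1, 3, 0), d=3 → -e2, X_7=(-1, 0, 3, 0)
t=7: X=(-1, 0, 3, 0), d=4 → +e3, X_8=(-1, 0, 4, 0)
t=8: X=(-1, 0, 4, 0), d=3 → -e2, X_9=(-1, -1, 4, 0)
t=9: X=(-1, -1, 4, 0), d=2 → +e2, X_10=(-1, 0, 4, 0)
t=10: X=(-1, 0, 4, 0), d=7 → -e4, X_11=(-1, 0, 4, -1)
t=11: X=(-1, 0, 4, -1), d=7 → -e4, X_12=(-1, 0, 4, -2)
t=12: X=(-1, 0, 4, -2), d=6 → +e4, X_13=(-1, 0, 4, -1)
t=13: X=(-1, 0, 4, -1), d=3 → -e2, X_14=(-1, -1, 4, -1)
t=14: X=(-1, -1, 4, -1), d=4 → +e3, X_15=(-1, -1, 5, -1)
t=15: X=(-1, -1, 5, -1), d=7 → -e4, X_16=(-1, -1, 5, -2)
t=16: X=(-1, -1, 5, -2), d=0 → +e1, X_17=(0, -1, 5, -2)
t=17: X=(0, -1, 5, -2), d=0 → +e1, X_18=(1, -1, 5, -2)
t=18: X=(1, -1, 5, -2), d=2 → +e2, X_19=(1, 0, 5, -2)
t=19: X=(1, 0, 5, -2), d=2 → +e2, X_20=(1, 1, 5, -2)


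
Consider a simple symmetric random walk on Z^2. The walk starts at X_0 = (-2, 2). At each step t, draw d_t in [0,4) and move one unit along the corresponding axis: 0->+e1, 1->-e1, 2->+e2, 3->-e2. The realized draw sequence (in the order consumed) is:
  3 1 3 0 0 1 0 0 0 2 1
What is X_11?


t=0: X=(-2, 2), d=3 → -e2, X_1=(-2, 1)
t=1: X=(-2, 1), d=1 → -e1, X_2=(-3, 1)
t=2: X=(-3, 1), d=3 → -e2, X_3=(-3, 0)
t=3: X=(-3, 0), d=0 → +e1, X_4=(-2, 0)
t=4: X=(-2, 0), d=0 → +e1, X_5=(-1, 0)
t=5: X=(-1, 0), d=1 → -e1, X_6=(-2, 0)
t=6: X=(-2, 0), d=0 → +e1, X_7=(-1, 0)
t=7: X=(-1, 0), d=0 → +e1, X_8=(0, 0)
t=8: X=(0, 0), d=0 → +e1, X_9=(1, 0)
t=9: X=(1, 0), d=2 → +e2, X_10=(1, 1)
t=10: X=(1, 1), d=1 → -e1, X_11=(0, 1)

(0, 1)


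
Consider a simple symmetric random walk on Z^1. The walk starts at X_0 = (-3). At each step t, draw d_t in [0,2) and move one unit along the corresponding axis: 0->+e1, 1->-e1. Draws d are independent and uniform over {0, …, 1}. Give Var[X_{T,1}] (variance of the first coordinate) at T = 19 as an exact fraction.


Outcome values over d=0..1: [1, -1]
Σy = 0, Σy² = 2, M = 2
μ = 0/2 = 0,  σ² = 2/2 − (0)² = 1
Independent increments: Var[X_19] = 19·σ² = 19·(1) = 19

19


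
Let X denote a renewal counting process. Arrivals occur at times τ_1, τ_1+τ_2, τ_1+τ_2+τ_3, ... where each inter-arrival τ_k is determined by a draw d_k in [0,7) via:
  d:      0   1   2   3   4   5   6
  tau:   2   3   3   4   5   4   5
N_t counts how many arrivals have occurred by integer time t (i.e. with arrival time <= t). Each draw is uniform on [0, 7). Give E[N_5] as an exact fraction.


Inter-arrival values over d=0..6: [2, 3, 3, 4, 5, 4, 5]
Each d has probability 1/7, so the pmf of τ is: f(2) = 1/7, f(3) = 2/7, f(4) = 2/7, f(5) = 2/7
Renewal equation for m(n) = E[N_n]: condition on τ_1 = k (if k <= n, one arrival plus a fresh copy on the remaining n−k steps): m(n) = F(n) + Σ_{k<=n} f(k)·m(n−k), where F(n) = P(τ <= n) and m(0) = 0
m(1) = F(1) = 0
m(2) = F(2) = 1/7
m(3) = F(3) = 3/7
m(4) = F(4) + f(2)·m(2) = 5/7 + 1/7·1/7 = 36/49
m(5) = F(5) + f(2)·m(3) + f(3)·m(2) = 1 + 1/7·3/7 + 2/7·1/7 = 54/49
E[N_5] = m(5) = 54/49

54/49


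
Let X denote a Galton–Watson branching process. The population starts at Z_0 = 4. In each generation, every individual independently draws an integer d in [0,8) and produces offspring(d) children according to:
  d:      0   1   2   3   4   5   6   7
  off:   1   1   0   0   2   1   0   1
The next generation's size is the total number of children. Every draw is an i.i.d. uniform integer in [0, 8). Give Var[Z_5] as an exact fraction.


442827/262144

Outcome values over d=0..7: [1, 1, 0, 0, 2, 1, 0, 1]
Σy = 6, Σy² = 8, M = 8
μ = 6/8 = 3/4,  σ² = 8/8 − (3/4)² = 7/16
V_0 = 0, E_0 = 4
V_1 = 7/16·E_0 + (3/4)²·V_0 = 7/4;  E_1 = 3
V_2 = 7/16·E_1 + (3/4)²·V_1 = 147/64;  E_2 = 9/4
V_3 = 7/16·E_2 + (3/4)²·V_2 = 2331/1024;  E_3 = 27/16
V_4 = 7/16·E_3 + (3/4)²·V_3 = 33075/16384;  E_4 = 81/64
V_5 = 7/16·E_4 + (3/4)²·V_4 = 442827/262144;  E_5 = 243/256


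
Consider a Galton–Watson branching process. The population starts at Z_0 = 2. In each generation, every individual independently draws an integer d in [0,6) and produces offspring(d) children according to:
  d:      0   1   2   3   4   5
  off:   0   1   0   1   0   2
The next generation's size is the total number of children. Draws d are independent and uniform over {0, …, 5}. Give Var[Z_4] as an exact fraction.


5200/6561

Outcome values over d=0..5: [0, 1, 0, 1, 0, 2]
Σy = 4, Σy² = 6, M = 6
μ = 4/6 = 2/3,  σ² = 6/6 − (2/3)² = 5/9
V_0 = 0, E_0 = 2
V_1 = 5/9·E_0 + (2/3)²·V_0 = 10/9;  E_1 = 4/3
V_2 = 5/9·E_1 + (2/3)²·V_1 = 100/81;  E_2 = 8/9
V_3 = 5/9·E_2 + (2/3)²·V_2 = 760/729;  E_3 = 16/27
V_4 = 5/9·E_3 + (2/3)²·V_3 = 5200/6561;  E_4 = 32/81


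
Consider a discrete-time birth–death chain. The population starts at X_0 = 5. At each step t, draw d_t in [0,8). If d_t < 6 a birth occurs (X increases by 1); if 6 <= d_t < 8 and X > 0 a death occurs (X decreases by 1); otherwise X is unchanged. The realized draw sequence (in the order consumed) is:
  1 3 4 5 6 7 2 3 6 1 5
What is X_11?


10

t=0: X=5, d=1 → birth, X_1=6
t=1: X=6, d=3 → birth, X_2=7
t=2: X=7, d=4 → birth, X_3=8
t=3: X=8, d=5 → birth, X_4=9
t=4: X=9, d=6 → death, X_5=8
t=5: X=8, d=7 → death, X_6=7
t=6: X=7, d=2 → birth, X_7=8
t=7: X=8, d=3 → birth, X_8=9
t=8: X=9, d=6 → death, X_9=8
t=9: X=8, d=1 → birth, X_10=9
t=10: X=9, d=5 → birth, X_11=10


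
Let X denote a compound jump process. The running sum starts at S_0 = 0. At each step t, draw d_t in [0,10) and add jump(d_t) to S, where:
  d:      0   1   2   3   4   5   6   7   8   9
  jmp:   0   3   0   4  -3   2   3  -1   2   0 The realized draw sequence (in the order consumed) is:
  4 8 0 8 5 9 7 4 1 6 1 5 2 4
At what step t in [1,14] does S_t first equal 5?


10

t=0: S=0, d=4, jump=-3, S_1=-3
t=1: S=-3, d=8, jump=2, S_2=-1
t=2: S=-1, d=0, jump=0, S_3=-1
t=3: S=-1, d=8, jump=2, S_4=1
t=4: S=1, d=5, jump=2, S_5=3
t=5: S=3, d=9, jump=0, S_6=3
t=6: S=3, d=7, jump=-1, S_7=2
t=7: S=2, d=4, jump=-3, S_8=-1
t=8: S=-1, d=1, jump=3, S_9=2
t=9: S=2, d=6, jump=3, S_10=5
t=10: S=5, d=1, jump=3, S_11=8
t=11: S=8, d=5, jump=2, S_12=10
t=12: S=10, d=2, jump=0, S_13=10
t=13: S=10, d=4, jump=-3, S_14=7


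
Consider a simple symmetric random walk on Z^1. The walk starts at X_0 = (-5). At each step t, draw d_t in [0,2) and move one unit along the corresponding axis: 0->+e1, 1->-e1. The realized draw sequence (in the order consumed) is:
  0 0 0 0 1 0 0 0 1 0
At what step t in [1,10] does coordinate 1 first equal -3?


t=0: X=(-5), d=0 → +e1, X_1=(-4)
t=1: X=(-4), d=0 → +e1, X_2=(-3)
t=2: X=(-3), d=0 → +e1, X_3=(-2)
t=3: X=(-2), d=0 → +e1, X_4=(-1)
t=4: X=(-1), d=1 → -e1, X_5=(-2)
t=5: X=(-2), d=0 → +e1, X_6=(-1)
t=6: X=(-1), d=0 → +e1, X_7=(0)
t=7: X=(0), d=0 → +e1, X_8=(1)
t=8: X=(1), d=1 → -e1, X_9=(0)
t=9: X=(0), d=0 → +e1, X_10=(1)

2


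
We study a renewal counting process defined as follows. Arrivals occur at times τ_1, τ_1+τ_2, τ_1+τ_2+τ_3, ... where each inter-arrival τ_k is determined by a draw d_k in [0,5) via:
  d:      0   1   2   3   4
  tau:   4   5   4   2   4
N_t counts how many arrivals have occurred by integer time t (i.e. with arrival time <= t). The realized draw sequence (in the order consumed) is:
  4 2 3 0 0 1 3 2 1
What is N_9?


draw d_1=4: τ_1=4, arrival time A_1=4
draw d_2=2: τ_2=4, arrival time A_2=8
draw d_3=3: τ_3=2, arrival time A_3=10
draw d_4=0: τ_4=4, arrival time A_4=14
draw d_5=0: τ_5=4, arrival time A_5=18
draw d_6=1: τ_6=5, arrival time A_6=23
draw d_7=3: τ_7=2, arrival time A_7=25
draw d_8=2: τ_8=4, arrival time A_8=29
draw d_9=1: τ_9=5, arrival time A_9=34
N_t over t=0..9: 0:0 1:0 2:0 3:0 4:1 5:1 6:1 7:1 8:2 9:2

2


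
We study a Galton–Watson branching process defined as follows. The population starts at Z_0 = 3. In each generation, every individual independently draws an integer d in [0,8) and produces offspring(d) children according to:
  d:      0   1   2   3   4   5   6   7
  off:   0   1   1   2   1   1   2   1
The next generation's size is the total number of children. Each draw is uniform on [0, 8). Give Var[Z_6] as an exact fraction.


Outcome values over d=0..7: [0, 1, 1, 2, 1, 1, 2, 1]
Σy = 9, Σy² = 13, M = 8
μ = 9/8 = 9/8,  σ² = 13/8 − (9/8)² = 23/64
V_0 = 0, E_0 = 3
V_1 = 23/64·E_0 + (9/8)²·V_0 = 69/64;  E_1 = 27/8
V_2 = 23/64·E_1 + (9/8)²·V_1 = 10557/4096;  E_2 = 243/64
V_3 = 23/64·E_2 + (9/8)²·V_2 = 1212813/262144;  E_3 = 2187/512
V_4 = 23/64·E_3 + (9/8)²·V_3 = 123991965/16777216;  E_4 = 19683/4096
V_5 = 23/64·E_4 + (9/8)²·V_4 = 11897645229/1073741824;  E_5 = 177147/32768
V_6 = 23/64·E_5 + (9/8)²·V_5 = 1097218580157/68719476736;  E_6 = 1594323/262144

1097218580157/68719476736
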